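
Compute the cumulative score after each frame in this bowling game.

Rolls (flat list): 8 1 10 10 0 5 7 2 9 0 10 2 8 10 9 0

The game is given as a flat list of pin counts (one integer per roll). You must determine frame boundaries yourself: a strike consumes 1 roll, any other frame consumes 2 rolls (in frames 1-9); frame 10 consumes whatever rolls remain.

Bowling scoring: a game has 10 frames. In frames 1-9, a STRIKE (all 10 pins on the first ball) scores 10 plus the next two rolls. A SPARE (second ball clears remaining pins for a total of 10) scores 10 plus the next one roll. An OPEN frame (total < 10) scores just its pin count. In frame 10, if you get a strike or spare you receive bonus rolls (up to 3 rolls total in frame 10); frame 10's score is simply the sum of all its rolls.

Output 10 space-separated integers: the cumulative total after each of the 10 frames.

Answer: 9 29 44 49 58 67 87 107 126 135

Derivation:
Frame 1: OPEN (8+1=9). Cumulative: 9
Frame 2: STRIKE. 10 + next two rolls (10+0) = 20. Cumulative: 29
Frame 3: STRIKE. 10 + next two rolls (0+5) = 15. Cumulative: 44
Frame 4: OPEN (0+5=5). Cumulative: 49
Frame 5: OPEN (7+2=9). Cumulative: 58
Frame 6: OPEN (9+0=9). Cumulative: 67
Frame 7: STRIKE. 10 + next two rolls (2+8) = 20. Cumulative: 87
Frame 8: SPARE (2+8=10). 10 + next roll (10) = 20. Cumulative: 107
Frame 9: STRIKE. 10 + next two rolls (9+0) = 19. Cumulative: 126
Frame 10: OPEN. Sum of all frame-10 rolls (9+0) = 9. Cumulative: 135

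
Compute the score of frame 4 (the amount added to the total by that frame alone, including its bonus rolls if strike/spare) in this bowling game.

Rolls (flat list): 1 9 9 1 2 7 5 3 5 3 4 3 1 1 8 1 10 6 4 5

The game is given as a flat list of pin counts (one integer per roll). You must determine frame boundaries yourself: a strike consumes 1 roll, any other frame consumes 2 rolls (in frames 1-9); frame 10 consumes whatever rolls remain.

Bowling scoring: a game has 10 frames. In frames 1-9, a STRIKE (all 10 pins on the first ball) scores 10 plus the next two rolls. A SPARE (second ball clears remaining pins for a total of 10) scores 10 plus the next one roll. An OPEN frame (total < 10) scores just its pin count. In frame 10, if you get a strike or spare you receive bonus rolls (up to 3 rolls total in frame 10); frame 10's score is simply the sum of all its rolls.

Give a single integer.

Frame 1: SPARE (1+9=10). 10 + next roll (9) = 19. Cumulative: 19
Frame 2: SPARE (9+1=10). 10 + next roll (2) = 12. Cumulative: 31
Frame 3: OPEN (2+7=9). Cumulative: 40
Frame 4: OPEN (5+3=8). Cumulative: 48
Frame 5: OPEN (5+3=8). Cumulative: 56
Frame 6: OPEN (4+3=7). Cumulative: 63

Answer: 8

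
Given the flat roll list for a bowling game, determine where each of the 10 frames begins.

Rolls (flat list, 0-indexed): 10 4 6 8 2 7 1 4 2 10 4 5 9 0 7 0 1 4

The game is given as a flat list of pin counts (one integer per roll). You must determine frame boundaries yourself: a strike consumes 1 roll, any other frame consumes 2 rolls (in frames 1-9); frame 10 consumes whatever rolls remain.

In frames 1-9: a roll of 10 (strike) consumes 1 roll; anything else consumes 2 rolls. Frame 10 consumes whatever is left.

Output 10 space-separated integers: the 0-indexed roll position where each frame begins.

Frame 1 starts at roll index 0: roll=10 (strike), consumes 1 roll
Frame 2 starts at roll index 1: rolls=4,6 (sum=10), consumes 2 rolls
Frame 3 starts at roll index 3: rolls=8,2 (sum=10), consumes 2 rolls
Frame 4 starts at roll index 5: rolls=7,1 (sum=8), consumes 2 rolls
Frame 5 starts at roll index 7: rolls=4,2 (sum=6), consumes 2 rolls
Frame 6 starts at roll index 9: roll=10 (strike), consumes 1 roll
Frame 7 starts at roll index 10: rolls=4,5 (sum=9), consumes 2 rolls
Frame 8 starts at roll index 12: rolls=9,0 (sum=9), consumes 2 rolls
Frame 9 starts at roll index 14: rolls=7,0 (sum=7), consumes 2 rolls
Frame 10 starts at roll index 16: 2 remaining rolls

Answer: 0 1 3 5 7 9 10 12 14 16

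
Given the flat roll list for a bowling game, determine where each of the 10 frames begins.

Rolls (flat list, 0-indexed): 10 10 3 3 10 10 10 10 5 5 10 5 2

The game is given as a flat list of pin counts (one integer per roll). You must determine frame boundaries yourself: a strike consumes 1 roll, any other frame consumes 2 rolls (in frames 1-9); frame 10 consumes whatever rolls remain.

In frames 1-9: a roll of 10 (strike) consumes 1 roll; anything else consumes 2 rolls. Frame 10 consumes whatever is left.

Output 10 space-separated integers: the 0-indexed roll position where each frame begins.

Frame 1 starts at roll index 0: roll=10 (strike), consumes 1 roll
Frame 2 starts at roll index 1: roll=10 (strike), consumes 1 roll
Frame 3 starts at roll index 2: rolls=3,3 (sum=6), consumes 2 rolls
Frame 4 starts at roll index 4: roll=10 (strike), consumes 1 roll
Frame 5 starts at roll index 5: roll=10 (strike), consumes 1 roll
Frame 6 starts at roll index 6: roll=10 (strike), consumes 1 roll
Frame 7 starts at roll index 7: roll=10 (strike), consumes 1 roll
Frame 8 starts at roll index 8: rolls=5,5 (sum=10), consumes 2 rolls
Frame 9 starts at roll index 10: roll=10 (strike), consumes 1 roll
Frame 10 starts at roll index 11: 2 remaining rolls

Answer: 0 1 2 4 5 6 7 8 10 11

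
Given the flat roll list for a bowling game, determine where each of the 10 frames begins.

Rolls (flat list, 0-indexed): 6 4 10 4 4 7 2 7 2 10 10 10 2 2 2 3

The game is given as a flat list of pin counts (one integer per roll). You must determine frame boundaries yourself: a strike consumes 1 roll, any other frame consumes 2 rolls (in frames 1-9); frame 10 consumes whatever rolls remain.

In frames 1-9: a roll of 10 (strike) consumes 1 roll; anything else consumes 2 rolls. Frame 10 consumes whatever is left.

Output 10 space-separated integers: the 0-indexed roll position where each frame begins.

Frame 1 starts at roll index 0: rolls=6,4 (sum=10), consumes 2 rolls
Frame 2 starts at roll index 2: roll=10 (strike), consumes 1 roll
Frame 3 starts at roll index 3: rolls=4,4 (sum=8), consumes 2 rolls
Frame 4 starts at roll index 5: rolls=7,2 (sum=9), consumes 2 rolls
Frame 5 starts at roll index 7: rolls=7,2 (sum=9), consumes 2 rolls
Frame 6 starts at roll index 9: roll=10 (strike), consumes 1 roll
Frame 7 starts at roll index 10: roll=10 (strike), consumes 1 roll
Frame 8 starts at roll index 11: roll=10 (strike), consumes 1 roll
Frame 9 starts at roll index 12: rolls=2,2 (sum=4), consumes 2 rolls
Frame 10 starts at roll index 14: 2 remaining rolls

Answer: 0 2 3 5 7 9 10 11 12 14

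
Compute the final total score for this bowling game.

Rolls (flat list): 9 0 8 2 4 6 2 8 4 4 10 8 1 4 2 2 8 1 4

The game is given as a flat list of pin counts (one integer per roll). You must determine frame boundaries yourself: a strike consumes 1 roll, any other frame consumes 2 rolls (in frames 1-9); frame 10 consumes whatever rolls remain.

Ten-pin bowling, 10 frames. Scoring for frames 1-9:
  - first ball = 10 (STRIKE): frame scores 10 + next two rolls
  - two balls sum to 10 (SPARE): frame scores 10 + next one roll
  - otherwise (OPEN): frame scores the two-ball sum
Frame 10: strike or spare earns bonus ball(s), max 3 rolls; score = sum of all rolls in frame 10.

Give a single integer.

Answer: 107

Derivation:
Frame 1: OPEN (9+0=9). Cumulative: 9
Frame 2: SPARE (8+2=10). 10 + next roll (4) = 14. Cumulative: 23
Frame 3: SPARE (4+6=10). 10 + next roll (2) = 12. Cumulative: 35
Frame 4: SPARE (2+8=10). 10 + next roll (4) = 14. Cumulative: 49
Frame 5: OPEN (4+4=8). Cumulative: 57
Frame 6: STRIKE. 10 + next two rolls (8+1) = 19. Cumulative: 76
Frame 7: OPEN (8+1=9). Cumulative: 85
Frame 8: OPEN (4+2=6). Cumulative: 91
Frame 9: SPARE (2+8=10). 10 + next roll (1) = 11. Cumulative: 102
Frame 10: OPEN. Sum of all frame-10 rolls (1+4) = 5. Cumulative: 107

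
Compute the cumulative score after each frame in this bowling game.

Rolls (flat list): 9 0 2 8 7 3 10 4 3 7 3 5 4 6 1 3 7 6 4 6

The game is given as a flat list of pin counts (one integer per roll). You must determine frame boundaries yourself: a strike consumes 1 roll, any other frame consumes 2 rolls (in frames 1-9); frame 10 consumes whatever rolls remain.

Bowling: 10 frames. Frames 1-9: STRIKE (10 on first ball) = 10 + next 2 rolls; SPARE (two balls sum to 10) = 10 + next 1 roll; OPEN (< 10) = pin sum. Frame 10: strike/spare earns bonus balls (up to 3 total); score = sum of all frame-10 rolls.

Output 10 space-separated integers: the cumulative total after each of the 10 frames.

Answer: 9 26 46 63 70 85 94 101 117 133

Derivation:
Frame 1: OPEN (9+0=9). Cumulative: 9
Frame 2: SPARE (2+8=10). 10 + next roll (7) = 17. Cumulative: 26
Frame 3: SPARE (7+3=10). 10 + next roll (10) = 20. Cumulative: 46
Frame 4: STRIKE. 10 + next two rolls (4+3) = 17. Cumulative: 63
Frame 5: OPEN (4+3=7). Cumulative: 70
Frame 6: SPARE (7+3=10). 10 + next roll (5) = 15. Cumulative: 85
Frame 7: OPEN (5+4=9). Cumulative: 94
Frame 8: OPEN (6+1=7). Cumulative: 101
Frame 9: SPARE (3+7=10). 10 + next roll (6) = 16. Cumulative: 117
Frame 10: SPARE. Sum of all frame-10 rolls (6+4+6) = 16. Cumulative: 133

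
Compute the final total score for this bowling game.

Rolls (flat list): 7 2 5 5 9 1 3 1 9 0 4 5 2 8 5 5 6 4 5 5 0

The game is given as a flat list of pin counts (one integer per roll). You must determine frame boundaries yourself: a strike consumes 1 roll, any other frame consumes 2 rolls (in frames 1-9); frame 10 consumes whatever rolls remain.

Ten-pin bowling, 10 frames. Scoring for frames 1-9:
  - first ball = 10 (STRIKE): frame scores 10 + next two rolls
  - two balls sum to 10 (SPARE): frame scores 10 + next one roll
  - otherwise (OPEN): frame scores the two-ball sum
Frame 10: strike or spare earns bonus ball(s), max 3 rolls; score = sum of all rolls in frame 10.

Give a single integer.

Frame 1: OPEN (7+2=9). Cumulative: 9
Frame 2: SPARE (5+5=10). 10 + next roll (9) = 19. Cumulative: 28
Frame 3: SPARE (9+1=10). 10 + next roll (3) = 13. Cumulative: 41
Frame 4: OPEN (3+1=4). Cumulative: 45
Frame 5: OPEN (9+0=9). Cumulative: 54
Frame 6: OPEN (4+5=9). Cumulative: 63
Frame 7: SPARE (2+8=10). 10 + next roll (5) = 15. Cumulative: 78
Frame 8: SPARE (5+5=10). 10 + next roll (6) = 16. Cumulative: 94
Frame 9: SPARE (6+4=10). 10 + next roll (5) = 15. Cumulative: 109
Frame 10: SPARE. Sum of all frame-10 rolls (5+5+0) = 10. Cumulative: 119

Answer: 119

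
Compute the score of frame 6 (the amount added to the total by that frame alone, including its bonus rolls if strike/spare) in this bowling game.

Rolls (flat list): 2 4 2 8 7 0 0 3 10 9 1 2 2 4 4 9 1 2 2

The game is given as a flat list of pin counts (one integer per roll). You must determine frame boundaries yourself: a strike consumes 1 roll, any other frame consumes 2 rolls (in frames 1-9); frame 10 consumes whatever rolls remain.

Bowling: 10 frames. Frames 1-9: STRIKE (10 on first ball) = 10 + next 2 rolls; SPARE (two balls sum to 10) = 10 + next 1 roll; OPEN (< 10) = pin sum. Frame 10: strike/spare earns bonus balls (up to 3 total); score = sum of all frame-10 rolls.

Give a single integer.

Answer: 12

Derivation:
Frame 1: OPEN (2+4=6). Cumulative: 6
Frame 2: SPARE (2+8=10). 10 + next roll (7) = 17. Cumulative: 23
Frame 3: OPEN (7+0=7). Cumulative: 30
Frame 4: OPEN (0+3=3). Cumulative: 33
Frame 5: STRIKE. 10 + next two rolls (9+1) = 20. Cumulative: 53
Frame 6: SPARE (9+1=10). 10 + next roll (2) = 12. Cumulative: 65
Frame 7: OPEN (2+2=4). Cumulative: 69
Frame 8: OPEN (4+4=8). Cumulative: 77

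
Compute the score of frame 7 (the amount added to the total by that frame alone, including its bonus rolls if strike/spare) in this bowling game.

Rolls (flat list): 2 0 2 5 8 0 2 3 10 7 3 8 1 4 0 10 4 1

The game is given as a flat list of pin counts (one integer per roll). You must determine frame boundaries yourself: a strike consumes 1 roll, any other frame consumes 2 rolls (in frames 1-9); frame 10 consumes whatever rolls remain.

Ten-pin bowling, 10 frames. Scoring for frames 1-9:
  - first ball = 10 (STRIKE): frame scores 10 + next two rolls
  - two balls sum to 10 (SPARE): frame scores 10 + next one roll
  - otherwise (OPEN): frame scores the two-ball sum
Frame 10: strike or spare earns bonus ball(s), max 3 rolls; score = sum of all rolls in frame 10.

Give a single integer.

Frame 1: OPEN (2+0=2). Cumulative: 2
Frame 2: OPEN (2+5=7). Cumulative: 9
Frame 3: OPEN (8+0=8). Cumulative: 17
Frame 4: OPEN (2+3=5). Cumulative: 22
Frame 5: STRIKE. 10 + next two rolls (7+3) = 20. Cumulative: 42
Frame 6: SPARE (7+3=10). 10 + next roll (8) = 18. Cumulative: 60
Frame 7: OPEN (8+1=9). Cumulative: 69
Frame 8: OPEN (4+0=4). Cumulative: 73
Frame 9: STRIKE. 10 + next two rolls (4+1) = 15. Cumulative: 88

Answer: 9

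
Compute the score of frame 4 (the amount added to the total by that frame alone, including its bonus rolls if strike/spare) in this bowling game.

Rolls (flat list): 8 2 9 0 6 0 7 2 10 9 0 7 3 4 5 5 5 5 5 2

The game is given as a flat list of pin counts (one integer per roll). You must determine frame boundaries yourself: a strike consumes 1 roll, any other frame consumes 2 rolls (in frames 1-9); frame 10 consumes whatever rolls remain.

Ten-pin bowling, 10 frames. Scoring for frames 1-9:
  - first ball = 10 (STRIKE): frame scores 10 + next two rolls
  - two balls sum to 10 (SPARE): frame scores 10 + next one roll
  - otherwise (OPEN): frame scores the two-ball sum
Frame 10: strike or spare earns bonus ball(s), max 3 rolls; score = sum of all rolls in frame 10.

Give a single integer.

Answer: 9

Derivation:
Frame 1: SPARE (8+2=10). 10 + next roll (9) = 19. Cumulative: 19
Frame 2: OPEN (9+0=9). Cumulative: 28
Frame 3: OPEN (6+0=6). Cumulative: 34
Frame 4: OPEN (7+2=9). Cumulative: 43
Frame 5: STRIKE. 10 + next two rolls (9+0) = 19. Cumulative: 62
Frame 6: OPEN (9+0=9). Cumulative: 71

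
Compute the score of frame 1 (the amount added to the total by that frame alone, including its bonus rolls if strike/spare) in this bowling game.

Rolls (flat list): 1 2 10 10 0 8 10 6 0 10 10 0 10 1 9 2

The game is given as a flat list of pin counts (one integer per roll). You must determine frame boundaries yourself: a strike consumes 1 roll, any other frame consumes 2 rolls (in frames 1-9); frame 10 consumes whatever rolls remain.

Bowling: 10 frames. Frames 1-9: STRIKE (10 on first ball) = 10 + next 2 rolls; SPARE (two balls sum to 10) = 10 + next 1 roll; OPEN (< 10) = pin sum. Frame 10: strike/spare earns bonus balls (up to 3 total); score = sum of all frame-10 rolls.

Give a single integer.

Frame 1: OPEN (1+2=3). Cumulative: 3
Frame 2: STRIKE. 10 + next two rolls (10+0) = 20. Cumulative: 23
Frame 3: STRIKE. 10 + next two rolls (0+8) = 18. Cumulative: 41

Answer: 3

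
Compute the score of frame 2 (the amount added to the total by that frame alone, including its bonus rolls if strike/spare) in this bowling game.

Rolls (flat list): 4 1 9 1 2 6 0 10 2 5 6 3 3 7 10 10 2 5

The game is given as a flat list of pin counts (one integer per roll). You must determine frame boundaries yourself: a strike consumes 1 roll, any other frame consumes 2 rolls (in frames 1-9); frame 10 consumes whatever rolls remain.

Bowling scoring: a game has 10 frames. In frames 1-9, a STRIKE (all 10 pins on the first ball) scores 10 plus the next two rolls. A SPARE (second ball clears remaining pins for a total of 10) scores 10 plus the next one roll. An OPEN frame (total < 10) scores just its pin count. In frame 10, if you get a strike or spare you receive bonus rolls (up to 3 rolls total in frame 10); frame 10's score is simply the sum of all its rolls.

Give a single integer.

Frame 1: OPEN (4+1=5). Cumulative: 5
Frame 2: SPARE (9+1=10). 10 + next roll (2) = 12. Cumulative: 17
Frame 3: OPEN (2+6=8). Cumulative: 25
Frame 4: SPARE (0+10=10). 10 + next roll (2) = 12. Cumulative: 37

Answer: 12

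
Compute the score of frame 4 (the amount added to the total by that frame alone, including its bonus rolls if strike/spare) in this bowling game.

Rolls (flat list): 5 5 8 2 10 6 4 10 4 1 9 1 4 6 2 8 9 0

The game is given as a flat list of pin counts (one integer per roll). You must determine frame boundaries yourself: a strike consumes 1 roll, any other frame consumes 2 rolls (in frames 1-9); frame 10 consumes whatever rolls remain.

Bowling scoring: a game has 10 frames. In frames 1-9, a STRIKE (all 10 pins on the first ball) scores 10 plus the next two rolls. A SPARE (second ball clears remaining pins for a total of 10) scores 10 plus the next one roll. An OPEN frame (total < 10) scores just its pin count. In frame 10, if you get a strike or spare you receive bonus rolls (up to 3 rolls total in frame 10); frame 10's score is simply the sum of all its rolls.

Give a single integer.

Frame 1: SPARE (5+5=10). 10 + next roll (8) = 18. Cumulative: 18
Frame 2: SPARE (8+2=10). 10 + next roll (10) = 20. Cumulative: 38
Frame 3: STRIKE. 10 + next two rolls (6+4) = 20. Cumulative: 58
Frame 4: SPARE (6+4=10). 10 + next roll (10) = 20. Cumulative: 78
Frame 5: STRIKE. 10 + next two rolls (4+1) = 15. Cumulative: 93
Frame 6: OPEN (4+1=5). Cumulative: 98

Answer: 20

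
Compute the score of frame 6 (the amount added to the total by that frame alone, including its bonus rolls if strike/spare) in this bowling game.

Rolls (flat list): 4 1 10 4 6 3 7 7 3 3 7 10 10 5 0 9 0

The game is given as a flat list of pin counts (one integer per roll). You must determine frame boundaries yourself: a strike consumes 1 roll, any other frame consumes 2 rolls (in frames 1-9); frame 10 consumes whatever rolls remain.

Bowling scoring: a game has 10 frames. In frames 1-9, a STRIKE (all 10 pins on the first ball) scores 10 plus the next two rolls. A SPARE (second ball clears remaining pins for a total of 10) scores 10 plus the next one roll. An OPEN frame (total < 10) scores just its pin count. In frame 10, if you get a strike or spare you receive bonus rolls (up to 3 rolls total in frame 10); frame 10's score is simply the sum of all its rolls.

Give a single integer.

Answer: 20

Derivation:
Frame 1: OPEN (4+1=5). Cumulative: 5
Frame 2: STRIKE. 10 + next two rolls (4+6) = 20. Cumulative: 25
Frame 3: SPARE (4+6=10). 10 + next roll (3) = 13. Cumulative: 38
Frame 4: SPARE (3+7=10). 10 + next roll (7) = 17. Cumulative: 55
Frame 5: SPARE (7+3=10). 10 + next roll (3) = 13. Cumulative: 68
Frame 6: SPARE (3+7=10). 10 + next roll (10) = 20. Cumulative: 88
Frame 7: STRIKE. 10 + next two rolls (10+5) = 25. Cumulative: 113
Frame 8: STRIKE. 10 + next two rolls (5+0) = 15. Cumulative: 128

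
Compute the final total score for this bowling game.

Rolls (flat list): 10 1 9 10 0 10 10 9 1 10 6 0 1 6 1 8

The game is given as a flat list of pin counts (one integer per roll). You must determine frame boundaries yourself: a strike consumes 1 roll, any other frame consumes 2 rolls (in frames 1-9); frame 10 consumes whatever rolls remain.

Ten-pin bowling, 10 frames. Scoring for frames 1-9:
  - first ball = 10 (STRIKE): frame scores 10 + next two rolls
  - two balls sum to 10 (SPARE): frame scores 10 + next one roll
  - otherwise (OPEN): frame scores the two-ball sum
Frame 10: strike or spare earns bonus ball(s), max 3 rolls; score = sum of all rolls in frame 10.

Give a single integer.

Frame 1: STRIKE. 10 + next two rolls (1+9) = 20. Cumulative: 20
Frame 2: SPARE (1+9=10). 10 + next roll (10) = 20. Cumulative: 40
Frame 3: STRIKE. 10 + next two rolls (0+10) = 20. Cumulative: 60
Frame 4: SPARE (0+10=10). 10 + next roll (10) = 20. Cumulative: 80
Frame 5: STRIKE. 10 + next two rolls (9+1) = 20. Cumulative: 100
Frame 6: SPARE (9+1=10). 10 + next roll (10) = 20. Cumulative: 120
Frame 7: STRIKE. 10 + next two rolls (6+0) = 16. Cumulative: 136
Frame 8: OPEN (6+0=6). Cumulative: 142
Frame 9: OPEN (1+6=7). Cumulative: 149
Frame 10: OPEN. Sum of all frame-10 rolls (1+8) = 9. Cumulative: 158

Answer: 158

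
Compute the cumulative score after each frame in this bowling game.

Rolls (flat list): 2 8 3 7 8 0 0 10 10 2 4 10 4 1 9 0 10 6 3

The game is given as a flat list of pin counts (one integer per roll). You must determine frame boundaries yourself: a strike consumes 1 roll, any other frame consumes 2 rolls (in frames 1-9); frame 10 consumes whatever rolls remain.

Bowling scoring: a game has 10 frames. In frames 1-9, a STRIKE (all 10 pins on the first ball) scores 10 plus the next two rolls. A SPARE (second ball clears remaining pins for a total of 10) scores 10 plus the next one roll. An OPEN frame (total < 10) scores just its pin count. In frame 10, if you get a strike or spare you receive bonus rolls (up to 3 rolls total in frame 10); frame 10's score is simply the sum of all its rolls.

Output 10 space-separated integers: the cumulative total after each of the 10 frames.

Answer: 13 31 39 59 75 81 96 101 110 129

Derivation:
Frame 1: SPARE (2+8=10). 10 + next roll (3) = 13. Cumulative: 13
Frame 2: SPARE (3+7=10). 10 + next roll (8) = 18. Cumulative: 31
Frame 3: OPEN (8+0=8). Cumulative: 39
Frame 4: SPARE (0+10=10). 10 + next roll (10) = 20. Cumulative: 59
Frame 5: STRIKE. 10 + next two rolls (2+4) = 16. Cumulative: 75
Frame 6: OPEN (2+4=6). Cumulative: 81
Frame 7: STRIKE. 10 + next two rolls (4+1) = 15. Cumulative: 96
Frame 8: OPEN (4+1=5). Cumulative: 101
Frame 9: OPEN (9+0=9). Cumulative: 110
Frame 10: STRIKE. Sum of all frame-10 rolls (10+6+3) = 19. Cumulative: 129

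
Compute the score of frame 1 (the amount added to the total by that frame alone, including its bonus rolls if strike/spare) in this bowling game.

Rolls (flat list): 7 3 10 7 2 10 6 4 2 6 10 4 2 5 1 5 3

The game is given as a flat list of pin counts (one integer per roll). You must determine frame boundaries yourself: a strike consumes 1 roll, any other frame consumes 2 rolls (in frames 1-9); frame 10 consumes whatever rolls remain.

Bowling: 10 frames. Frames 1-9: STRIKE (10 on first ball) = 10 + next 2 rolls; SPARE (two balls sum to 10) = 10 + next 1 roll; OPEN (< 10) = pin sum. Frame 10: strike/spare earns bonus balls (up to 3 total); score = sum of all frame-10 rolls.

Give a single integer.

Answer: 20

Derivation:
Frame 1: SPARE (7+3=10). 10 + next roll (10) = 20. Cumulative: 20
Frame 2: STRIKE. 10 + next two rolls (7+2) = 19. Cumulative: 39
Frame 3: OPEN (7+2=9). Cumulative: 48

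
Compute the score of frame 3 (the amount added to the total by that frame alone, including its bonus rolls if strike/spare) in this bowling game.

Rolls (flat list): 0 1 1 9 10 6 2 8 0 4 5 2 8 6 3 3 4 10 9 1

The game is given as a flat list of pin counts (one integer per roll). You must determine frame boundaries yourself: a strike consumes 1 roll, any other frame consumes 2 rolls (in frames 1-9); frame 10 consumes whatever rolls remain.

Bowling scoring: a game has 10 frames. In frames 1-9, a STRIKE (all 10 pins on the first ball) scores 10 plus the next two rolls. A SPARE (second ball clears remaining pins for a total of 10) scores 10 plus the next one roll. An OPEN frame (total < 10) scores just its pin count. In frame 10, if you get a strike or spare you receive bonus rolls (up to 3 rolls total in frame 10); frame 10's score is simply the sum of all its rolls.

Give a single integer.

Frame 1: OPEN (0+1=1). Cumulative: 1
Frame 2: SPARE (1+9=10). 10 + next roll (10) = 20. Cumulative: 21
Frame 3: STRIKE. 10 + next two rolls (6+2) = 18. Cumulative: 39
Frame 4: OPEN (6+2=8). Cumulative: 47
Frame 5: OPEN (8+0=8). Cumulative: 55

Answer: 18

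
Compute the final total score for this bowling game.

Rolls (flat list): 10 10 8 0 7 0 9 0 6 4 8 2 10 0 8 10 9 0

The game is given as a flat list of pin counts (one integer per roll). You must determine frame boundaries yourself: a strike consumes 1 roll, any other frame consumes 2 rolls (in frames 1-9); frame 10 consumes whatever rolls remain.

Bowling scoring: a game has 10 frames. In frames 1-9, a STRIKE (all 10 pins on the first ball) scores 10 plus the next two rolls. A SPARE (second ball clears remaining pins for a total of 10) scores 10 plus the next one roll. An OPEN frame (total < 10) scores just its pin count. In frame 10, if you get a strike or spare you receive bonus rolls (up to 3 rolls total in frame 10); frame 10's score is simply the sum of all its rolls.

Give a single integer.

Answer: 153

Derivation:
Frame 1: STRIKE. 10 + next two rolls (10+8) = 28. Cumulative: 28
Frame 2: STRIKE. 10 + next two rolls (8+0) = 18. Cumulative: 46
Frame 3: OPEN (8+0=8). Cumulative: 54
Frame 4: OPEN (7+0=7). Cumulative: 61
Frame 5: OPEN (9+0=9). Cumulative: 70
Frame 6: SPARE (6+4=10). 10 + next roll (8) = 18. Cumulative: 88
Frame 7: SPARE (8+2=10). 10 + next roll (10) = 20. Cumulative: 108
Frame 8: STRIKE. 10 + next two rolls (0+8) = 18. Cumulative: 126
Frame 9: OPEN (0+8=8). Cumulative: 134
Frame 10: STRIKE. Sum of all frame-10 rolls (10+9+0) = 19. Cumulative: 153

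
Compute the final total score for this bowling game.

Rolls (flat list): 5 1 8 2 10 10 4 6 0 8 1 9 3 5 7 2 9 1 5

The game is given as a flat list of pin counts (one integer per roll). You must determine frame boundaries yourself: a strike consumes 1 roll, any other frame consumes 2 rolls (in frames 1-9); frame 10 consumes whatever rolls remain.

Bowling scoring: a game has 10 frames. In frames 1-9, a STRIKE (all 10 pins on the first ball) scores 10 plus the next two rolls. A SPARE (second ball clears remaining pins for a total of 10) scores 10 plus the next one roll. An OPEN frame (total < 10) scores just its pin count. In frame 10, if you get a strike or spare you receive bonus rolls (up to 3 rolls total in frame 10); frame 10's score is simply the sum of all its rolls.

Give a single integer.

Answer: 133

Derivation:
Frame 1: OPEN (5+1=6). Cumulative: 6
Frame 2: SPARE (8+2=10). 10 + next roll (10) = 20. Cumulative: 26
Frame 3: STRIKE. 10 + next two rolls (10+4) = 24. Cumulative: 50
Frame 4: STRIKE. 10 + next two rolls (4+6) = 20. Cumulative: 70
Frame 5: SPARE (4+6=10). 10 + next roll (0) = 10. Cumulative: 80
Frame 6: OPEN (0+8=8). Cumulative: 88
Frame 7: SPARE (1+9=10). 10 + next roll (3) = 13. Cumulative: 101
Frame 8: OPEN (3+5=8). Cumulative: 109
Frame 9: OPEN (7+2=9). Cumulative: 118
Frame 10: SPARE. Sum of all frame-10 rolls (9+1+5) = 15. Cumulative: 133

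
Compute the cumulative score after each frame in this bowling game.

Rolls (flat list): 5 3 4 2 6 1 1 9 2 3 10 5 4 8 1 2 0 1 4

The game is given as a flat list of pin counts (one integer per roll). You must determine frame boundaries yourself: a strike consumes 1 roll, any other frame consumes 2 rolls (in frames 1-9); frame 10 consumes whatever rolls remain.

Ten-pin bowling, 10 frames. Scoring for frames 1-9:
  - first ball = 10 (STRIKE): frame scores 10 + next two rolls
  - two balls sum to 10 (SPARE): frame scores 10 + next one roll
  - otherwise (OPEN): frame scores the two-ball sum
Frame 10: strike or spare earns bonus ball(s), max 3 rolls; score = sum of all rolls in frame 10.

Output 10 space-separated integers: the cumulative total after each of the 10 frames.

Answer: 8 14 21 33 38 57 66 75 77 82

Derivation:
Frame 1: OPEN (5+3=8). Cumulative: 8
Frame 2: OPEN (4+2=6). Cumulative: 14
Frame 3: OPEN (6+1=7). Cumulative: 21
Frame 4: SPARE (1+9=10). 10 + next roll (2) = 12. Cumulative: 33
Frame 5: OPEN (2+3=5). Cumulative: 38
Frame 6: STRIKE. 10 + next two rolls (5+4) = 19. Cumulative: 57
Frame 7: OPEN (5+4=9). Cumulative: 66
Frame 8: OPEN (8+1=9). Cumulative: 75
Frame 9: OPEN (2+0=2). Cumulative: 77
Frame 10: OPEN. Sum of all frame-10 rolls (1+4) = 5. Cumulative: 82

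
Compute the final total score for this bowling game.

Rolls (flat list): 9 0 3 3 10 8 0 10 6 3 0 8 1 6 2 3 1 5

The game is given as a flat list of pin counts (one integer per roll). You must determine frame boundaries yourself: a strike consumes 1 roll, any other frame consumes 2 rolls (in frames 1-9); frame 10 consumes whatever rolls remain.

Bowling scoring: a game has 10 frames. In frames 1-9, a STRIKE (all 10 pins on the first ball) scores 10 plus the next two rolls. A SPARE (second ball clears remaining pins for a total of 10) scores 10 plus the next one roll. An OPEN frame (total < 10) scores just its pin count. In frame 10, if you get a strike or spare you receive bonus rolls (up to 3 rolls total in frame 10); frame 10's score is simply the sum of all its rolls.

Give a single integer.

Frame 1: OPEN (9+0=9). Cumulative: 9
Frame 2: OPEN (3+3=6). Cumulative: 15
Frame 3: STRIKE. 10 + next two rolls (8+0) = 18. Cumulative: 33
Frame 4: OPEN (8+0=8). Cumulative: 41
Frame 5: STRIKE. 10 + next two rolls (6+3) = 19. Cumulative: 60
Frame 6: OPEN (6+3=9). Cumulative: 69
Frame 7: OPEN (0+8=8). Cumulative: 77
Frame 8: OPEN (1+6=7). Cumulative: 84
Frame 9: OPEN (2+3=5). Cumulative: 89
Frame 10: OPEN. Sum of all frame-10 rolls (1+5) = 6. Cumulative: 95

Answer: 95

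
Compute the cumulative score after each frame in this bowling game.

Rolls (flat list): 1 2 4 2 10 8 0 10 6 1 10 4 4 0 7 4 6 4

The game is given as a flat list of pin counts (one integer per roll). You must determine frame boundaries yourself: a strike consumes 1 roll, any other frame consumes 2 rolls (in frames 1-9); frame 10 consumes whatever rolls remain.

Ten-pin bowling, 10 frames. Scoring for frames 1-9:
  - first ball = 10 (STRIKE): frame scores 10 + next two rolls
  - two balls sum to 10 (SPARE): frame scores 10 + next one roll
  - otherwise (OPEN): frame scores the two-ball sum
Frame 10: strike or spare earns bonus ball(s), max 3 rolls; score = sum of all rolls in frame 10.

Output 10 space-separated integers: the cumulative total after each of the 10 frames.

Answer: 3 9 27 35 52 59 77 85 92 106

Derivation:
Frame 1: OPEN (1+2=3). Cumulative: 3
Frame 2: OPEN (4+2=6). Cumulative: 9
Frame 3: STRIKE. 10 + next two rolls (8+0) = 18. Cumulative: 27
Frame 4: OPEN (8+0=8). Cumulative: 35
Frame 5: STRIKE. 10 + next two rolls (6+1) = 17. Cumulative: 52
Frame 6: OPEN (6+1=7). Cumulative: 59
Frame 7: STRIKE. 10 + next two rolls (4+4) = 18. Cumulative: 77
Frame 8: OPEN (4+4=8). Cumulative: 85
Frame 9: OPEN (0+7=7). Cumulative: 92
Frame 10: SPARE. Sum of all frame-10 rolls (4+6+4) = 14. Cumulative: 106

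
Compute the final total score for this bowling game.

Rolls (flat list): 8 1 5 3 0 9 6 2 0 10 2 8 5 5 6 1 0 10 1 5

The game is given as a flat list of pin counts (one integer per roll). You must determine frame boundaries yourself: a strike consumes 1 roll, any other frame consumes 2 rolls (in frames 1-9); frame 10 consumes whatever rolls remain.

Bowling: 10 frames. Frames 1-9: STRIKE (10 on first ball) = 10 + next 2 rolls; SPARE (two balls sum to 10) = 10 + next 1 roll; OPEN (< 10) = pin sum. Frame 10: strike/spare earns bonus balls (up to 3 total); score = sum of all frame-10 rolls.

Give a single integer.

Answer: 101

Derivation:
Frame 1: OPEN (8+1=9). Cumulative: 9
Frame 2: OPEN (5+3=8). Cumulative: 17
Frame 3: OPEN (0+9=9). Cumulative: 26
Frame 4: OPEN (6+2=8). Cumulative: 34
Frame 5: SPARE (0+10=10). 10 + next roll (2) = 12. Cumulative: 46
Frame 6: SPARE (2+8=10). 10 + next roll (5) = 15. Cumulative: 61
Frame 7: SPARE (5+5=10). 10 + next roll (6) = 16. Cumulative: 77
Frame 8: OPEN (6+1=7). Cumulative: 84
Frame 9: SPARE (0+10=10). 10 + next roll (1) = 11. Cumulative: 95
Frame 10: OPEN. Sum of all frame-10 rolls (1+5) = 6. Cumulative: 101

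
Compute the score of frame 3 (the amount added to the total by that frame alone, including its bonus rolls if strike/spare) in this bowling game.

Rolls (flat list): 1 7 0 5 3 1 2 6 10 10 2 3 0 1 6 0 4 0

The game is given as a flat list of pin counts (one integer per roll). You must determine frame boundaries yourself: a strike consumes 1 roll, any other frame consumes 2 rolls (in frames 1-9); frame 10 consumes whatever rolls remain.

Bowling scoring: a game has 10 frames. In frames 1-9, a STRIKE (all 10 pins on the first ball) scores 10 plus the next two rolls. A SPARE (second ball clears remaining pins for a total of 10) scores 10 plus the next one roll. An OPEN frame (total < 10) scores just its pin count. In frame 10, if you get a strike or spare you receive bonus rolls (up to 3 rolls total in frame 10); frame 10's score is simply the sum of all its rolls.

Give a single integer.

Frame 1: OPEN (1+7=8). Cumulative: 8
Frame 2: OPEN (0+5=5). Cumulative: 13
Frame 3: OPEN (3+1=4). Cumulative: 17
Frame 4: OPEN (2+6=8). Cumulative: 25
Frame 5: STRIKE. 10 + next two rolls (10+2) = 22. Cumulative: 47

Answer: 4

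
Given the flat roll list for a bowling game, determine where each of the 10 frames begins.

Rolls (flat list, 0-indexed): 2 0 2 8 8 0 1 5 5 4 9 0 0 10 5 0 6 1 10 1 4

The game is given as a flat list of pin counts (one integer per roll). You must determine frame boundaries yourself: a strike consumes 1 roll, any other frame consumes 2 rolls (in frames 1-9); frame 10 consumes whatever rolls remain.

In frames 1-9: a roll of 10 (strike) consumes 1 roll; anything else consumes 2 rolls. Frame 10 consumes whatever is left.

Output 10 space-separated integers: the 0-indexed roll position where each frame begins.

Frame 1 starts at roll index 0: rolls=2,0 (sum=2), consumes 2 rolls
Frame 2 starts at roll index 2: rolls=2,8 (sum=10), consumes 2 rolls
Frame 3 starts at roll index 4: rolls=8,0 (sum=8), consumes 2 rolls
Frame 4 starts at roll index 6: rolls=1,5 (sum=6), consumes 2 rolls
Frame 5 starts at roll index 8: rolls=5,4 (sum=9), consumes 2 rolls
Frame 6 starts at roll index 10: rolls=9,0 (sum=9), consumes 2 rolls
Frame 7 starts at roll index 12: rolls=0,10 (sum=10), consumes 2 rolls
Frame 8 starts at roll index 14: rolls=5,0 (sum=5), consumes 2 rolls
Frame 9 starts at roll index 16: rolls=6,1 (sum=7), consumes 2 rolls
Frame 10 starts at roll index 18: 3 remaining rolls

Answer: 0 2 4 6 8 10 12 14 16 18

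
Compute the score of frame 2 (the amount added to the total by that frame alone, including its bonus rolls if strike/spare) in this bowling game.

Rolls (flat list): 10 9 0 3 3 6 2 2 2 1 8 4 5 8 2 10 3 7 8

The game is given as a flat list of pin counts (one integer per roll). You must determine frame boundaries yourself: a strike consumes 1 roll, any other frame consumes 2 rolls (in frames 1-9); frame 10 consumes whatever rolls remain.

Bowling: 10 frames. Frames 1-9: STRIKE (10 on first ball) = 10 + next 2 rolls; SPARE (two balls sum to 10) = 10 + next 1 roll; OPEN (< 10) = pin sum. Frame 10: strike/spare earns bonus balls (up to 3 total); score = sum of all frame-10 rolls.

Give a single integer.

Answer: 9

Derivation:
Frame 1: STRIKE. 10 + next two rolls (9+0) = 19. Cumulative: 19
Frame 2: OPEN (9+0=9). Cumulative: 28
Frame 3: OPEN (3+3=6). Cumulative: 34
Frame 4: OPEN (6+2=8). Cumulative: 42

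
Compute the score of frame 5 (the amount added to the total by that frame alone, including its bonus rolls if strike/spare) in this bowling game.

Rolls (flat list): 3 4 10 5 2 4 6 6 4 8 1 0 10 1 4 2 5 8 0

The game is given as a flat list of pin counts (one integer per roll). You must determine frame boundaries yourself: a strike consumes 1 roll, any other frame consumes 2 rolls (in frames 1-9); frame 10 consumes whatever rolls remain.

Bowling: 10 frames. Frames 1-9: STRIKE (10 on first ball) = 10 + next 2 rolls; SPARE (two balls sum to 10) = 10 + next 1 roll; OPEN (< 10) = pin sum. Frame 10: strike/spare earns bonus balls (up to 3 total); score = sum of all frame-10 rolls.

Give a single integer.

Answer: 18

Derivation:
Frame 1: OPEN (3+4=7). Cumulative: 7
Frame 2: STRIKE. 10 + next two rolls (5+2) = 17. Cumulative: 24
Frame 3: OPEN (5+2=7). Cumulative: 31
Frame 4: SPARE (4+6=10). 10 + next roll (6) = 16. Cumulative: 47
Frame 5: SPARE (6+4=10). 10 + next roll (8) = 18. Cumulative: 65
Frame 6: OPEN (8+1=9). Cumulative: 74
Frame 7: SPARE (0+10=10). 10 + next roll (1) = 11. Cumulative: 85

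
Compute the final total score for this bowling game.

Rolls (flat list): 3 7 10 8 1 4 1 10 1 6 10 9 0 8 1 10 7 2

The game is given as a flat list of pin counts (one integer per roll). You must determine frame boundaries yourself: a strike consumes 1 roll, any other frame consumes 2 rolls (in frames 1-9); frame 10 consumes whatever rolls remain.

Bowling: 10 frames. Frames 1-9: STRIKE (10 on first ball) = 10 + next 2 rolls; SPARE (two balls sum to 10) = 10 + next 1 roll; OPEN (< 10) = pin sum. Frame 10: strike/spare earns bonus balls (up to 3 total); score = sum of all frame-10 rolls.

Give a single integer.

Answer: 133

Derivation:
Frame 1: SPARE (3+7=10). 10 + next roll (10) = 20. Cumulative: 20
Frame 2: STRIKE. 10 + next two rolls (8+1) = 19. Cumulative: 39
Frame 3: OPEN (8+1=9). Cumulative: 48
Frame 4: OPEN (4+1=5). Cumulative: 53
Frame 5: STRIKE. 10 + next two rolls (1+6) = 17. Cumulative: 70
Frame 6: OPEN (1+6=7). Cumulative: 77
Frame 7: STRIKE. 10 + next two rolls (9+0) = 19. Cumulative: 96
Frame 8: OPEN (9+0=9). Cumulative: 105
Frame 9: OPEN (8+1=9). Cumulative: 114
Frame 10: STRIKE. Sum of all frame-10 rolls (10+7+2) = 19. Cumulative: 133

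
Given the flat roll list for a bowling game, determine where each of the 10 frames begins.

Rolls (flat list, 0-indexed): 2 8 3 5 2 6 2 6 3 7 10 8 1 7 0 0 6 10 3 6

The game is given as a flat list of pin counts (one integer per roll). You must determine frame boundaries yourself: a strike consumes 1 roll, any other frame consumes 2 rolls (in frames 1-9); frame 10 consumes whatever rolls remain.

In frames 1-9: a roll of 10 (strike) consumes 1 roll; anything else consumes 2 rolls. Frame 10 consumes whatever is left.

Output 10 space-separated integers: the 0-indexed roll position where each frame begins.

Frame 1 starts at roll index 0: rolls=2,8 (sum=10), consumes 2 rolls
Frame 2 starts at roll index 2: rolls=3,5 (sum=8), consumes 2 rolls
Frame 3 starts at roll index 4: rolls=2,6 (sum=8), consumes 2 rolls
Frame 4 starts at roll index 6: rolls=2,6 (sum=8), consumes 2 rolls
Frame 5 starts at roll index 8: rolls=3,7 (sum=10), consumes 2 rolls
Frame 6 starts at roll index 10: roll=10 (strike), consumes 1 roll
Frame 7 starts at roll index 11: rolls=8,1 (sum=9), consumes 2 rolls
Frame 8 starts at roll index 13: rolls=7,0 (sum=7), consumes 2 rolls
Frame 9 starts at roll index 15: rolls=0,6 (sum=6), consumes 2 rolls
Frame 10 starts at roll index 17: 3 remaining rolls

Answer: 0 2 4 6 8 10 11 13 15 17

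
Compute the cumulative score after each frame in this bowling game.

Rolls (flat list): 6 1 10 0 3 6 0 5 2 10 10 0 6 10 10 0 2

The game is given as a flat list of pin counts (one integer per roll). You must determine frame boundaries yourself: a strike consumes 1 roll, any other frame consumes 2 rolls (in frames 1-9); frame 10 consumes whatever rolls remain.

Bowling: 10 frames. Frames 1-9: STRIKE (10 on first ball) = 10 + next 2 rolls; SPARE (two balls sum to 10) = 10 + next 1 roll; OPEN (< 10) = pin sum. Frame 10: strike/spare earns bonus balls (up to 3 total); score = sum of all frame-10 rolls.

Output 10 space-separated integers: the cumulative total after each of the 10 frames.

Frame 1: OPEN (6+1=7). Cumulative: 7
Frame 2: STRIKE. 10 + next two rolls (0+3) = 13. Cumulative: 20
Frame 3: OPEN (0+3=3). Cumulative: 23
Frame 4: OPEN (6+0=6). Cumulative: 29
Frame 5: OPEN (5+2=7). Cumulative: 36
Frame 6: STRIKE. 10 + next two rolls (10+0) = 20. Cumulative: 56
Frame 7: STRIKE. 10 + next two rolls (0+6) = 16. Cumulative: 72
Frame 8: OPEN (0+6=6). Cumulative: 78
Frame 9: STRIKE. 10 + next two rolls (10+0) = 20. Cumulative: 98
Frame 10: STRIKE. Sum of all frame-10 rolls (10+0+2) = 12. Cumulative: 110

Answer: 7 20 23 29 36 56 72 78 98 110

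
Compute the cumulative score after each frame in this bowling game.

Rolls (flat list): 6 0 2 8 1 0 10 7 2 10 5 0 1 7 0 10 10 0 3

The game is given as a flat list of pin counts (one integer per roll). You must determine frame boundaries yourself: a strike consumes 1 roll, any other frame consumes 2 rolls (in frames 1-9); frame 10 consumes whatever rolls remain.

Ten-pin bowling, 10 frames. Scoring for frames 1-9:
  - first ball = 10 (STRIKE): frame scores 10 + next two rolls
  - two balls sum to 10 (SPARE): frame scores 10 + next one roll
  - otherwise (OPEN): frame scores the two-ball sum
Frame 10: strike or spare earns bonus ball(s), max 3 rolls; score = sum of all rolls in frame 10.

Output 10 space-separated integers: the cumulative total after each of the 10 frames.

Frame 1: OPEN (6+0=6). Cumulative: 6
Frame 2: SPARE (2+8=10). 10 + next roll (1) = 11. Cumulative: 17
Frame 3: OPEN (1+0=1). Cumulative: 18
Frame 4: STRIKE. 10 + next two rolls (7+2) = 19. Cumulative: 37
Frame 5: OPEN (7+2=9). Cumulative: 46
Frame 6: STRIKE. 10 + next two rolls (5+0) = 15. Cumulative: 61
Frame 7: OPEN (5+0=5). Cumulative: 66
Frame 8: OPEN (1+7=8). Cumulative: 74
Frame 9: SPARE (0+10=10). 10 + next roll (10) = 20. Cumulative: 94
Frame 10: STRIKE. Sum of all frame-10 rolls (10+0+3) = 13. Cumulative: 107

Answer: 6 17 18 37 46 61 66 74 94 107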